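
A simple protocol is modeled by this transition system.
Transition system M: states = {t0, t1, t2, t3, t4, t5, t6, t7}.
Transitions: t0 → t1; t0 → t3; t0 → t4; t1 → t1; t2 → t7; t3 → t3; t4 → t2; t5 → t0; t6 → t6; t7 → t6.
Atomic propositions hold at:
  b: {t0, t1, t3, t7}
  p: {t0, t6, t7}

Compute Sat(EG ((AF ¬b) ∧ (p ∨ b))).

Sat(¬b) = {t2, t4, t5, t6}
AF ¬b: least fixpoint, start Z0 = {t2, t4, t5, t6}, add states with every successor in Z. Z1 = {t2, t4, t5, t6, t7}; fixed.
Sat(AF ¬b) = {t2, t4, t5, t6, t7}
Sat(p ∨ b) = {t0, t1, t3, t6, t7}
Sat((AF ¬b) ∧ (p ∨ b)) = {t6, t7}
EG ((AF ¬b) ∧ (p ∨ b)): greatest fixpoint, start Z0 = {t6, t7}, keep only states in Sat with some successor in Z. Already a fixed point.
Sat(EG ((AF ¬b) ∧ (p ∨ b))) = {t6, t7}

{t6, t7}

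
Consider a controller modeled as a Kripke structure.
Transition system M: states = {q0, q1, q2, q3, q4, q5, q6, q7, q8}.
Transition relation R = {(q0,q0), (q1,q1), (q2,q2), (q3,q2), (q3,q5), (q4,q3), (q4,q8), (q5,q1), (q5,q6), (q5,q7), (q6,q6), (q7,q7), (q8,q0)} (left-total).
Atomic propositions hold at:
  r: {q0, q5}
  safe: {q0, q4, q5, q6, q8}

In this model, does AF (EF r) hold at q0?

Yes

EF r: least fixpoint, start Z0 = {q0, q5}, add states with some successor in Z. Z1 = {q0, q3, q5, q8}; Z2 = {q0, q3, q4, q5, q8}; fixed.
Sat(EF r) = {q0, q3, q4, q5, q8}
AF (EF r): least fixpoint, start Z0 = {q0, q3, q4, q5, q8}, add states with every successor in Z. Already a fixed point.
Sat(AF (EF r)) = {q0, q3, q4, q5, q8}
q0 ∈ Sat(AF (EF r)) = {q0, q3, q4, q5, q8}, so the formula holds at q0.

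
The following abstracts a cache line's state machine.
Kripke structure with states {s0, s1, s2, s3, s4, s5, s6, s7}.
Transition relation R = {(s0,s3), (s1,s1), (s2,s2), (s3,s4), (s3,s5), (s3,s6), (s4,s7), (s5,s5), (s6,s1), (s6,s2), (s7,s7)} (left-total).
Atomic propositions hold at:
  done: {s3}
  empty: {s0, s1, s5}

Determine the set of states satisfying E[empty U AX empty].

{s1, s5}

Sat(AX empty) = {s : every successor in {s0, s1, s5}} = {s1, s5}
E[empty U AX empty]: least fixpoint, start Z0 = Sat(AX empty) = {s1, s5}, add states in Sat(empty) with some successor in Z. Already a fixed point.
Sat(E[empty U AX empty]) = {s1, s5}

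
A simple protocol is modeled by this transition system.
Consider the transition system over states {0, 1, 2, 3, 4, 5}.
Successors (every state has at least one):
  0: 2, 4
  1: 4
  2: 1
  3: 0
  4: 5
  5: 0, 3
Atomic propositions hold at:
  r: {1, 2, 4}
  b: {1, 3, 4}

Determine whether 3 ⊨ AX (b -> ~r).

Sat(~r) = {0, 3, 5}
Sat(b -> ~r) = {0, 2, 3, 5}
Sat(AX (b -> ~r)) = {s : every successor in {0, 2, 3, 5}} = {3, 4, 5}
3 ∈ Sat(AX (b -> ~r)) = {3, 4, 5}, so the formula holds at 3.

Yes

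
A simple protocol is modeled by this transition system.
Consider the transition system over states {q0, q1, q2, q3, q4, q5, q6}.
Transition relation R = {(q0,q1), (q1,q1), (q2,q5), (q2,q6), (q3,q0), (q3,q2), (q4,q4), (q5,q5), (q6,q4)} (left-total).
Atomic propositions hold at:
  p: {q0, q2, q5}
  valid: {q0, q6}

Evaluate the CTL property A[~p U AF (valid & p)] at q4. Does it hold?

Sat(~p) = {q1, q3, q4, q6}
Sat(valid & p) = {q0}
AF (valid & p): least fixpoint, start Z0 = {q0}, add states with every successor in Z. Already a fixed point.
Sat(AF (valid & p)) = {q0}
A[~p U AF (valid & p)]: least fixpoint, start Z0 = Sat(AF (valid & p)) = {q0}, add states in Sat(~p) with every successor in Z. Already a fixed point.
Sat(A[~p U AF (valid & p)]) = {q0}
q4 ∉ Sat(A[~p U AF (valid & p)]) = {q0}, so the formula does not hold at q4.

No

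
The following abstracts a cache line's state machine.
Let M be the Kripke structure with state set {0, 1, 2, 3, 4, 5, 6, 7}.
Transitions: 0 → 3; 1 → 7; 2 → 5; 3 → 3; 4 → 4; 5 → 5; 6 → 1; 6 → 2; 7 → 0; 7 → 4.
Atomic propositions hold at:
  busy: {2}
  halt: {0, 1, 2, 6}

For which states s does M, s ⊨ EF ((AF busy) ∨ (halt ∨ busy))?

{0, 1, 2, 6, 7}

AF busy: least fixpoint, start Z0 = {2}, add states with every successor in Z. Already a fixed point.
Sat(AF busy) = {2}
Sat(halt ∨ busy) = {0, 1, 2, 6}
Sat((AF busy) ∨ (halt ∨ busy)) = {0, 1, 2, 6}
EF ((AF busy) ∨ (halt ∨ busy)): least fixpoint, start Z0 = {0, 1, 2, 6}, add states with some successor in Z. Z1 = {0, 1, 2, 6, 7}; fixed.
Sat(EF ((AF busy) ∨ (halt ∨ busy))) = {0, 1, 2, 6, 7}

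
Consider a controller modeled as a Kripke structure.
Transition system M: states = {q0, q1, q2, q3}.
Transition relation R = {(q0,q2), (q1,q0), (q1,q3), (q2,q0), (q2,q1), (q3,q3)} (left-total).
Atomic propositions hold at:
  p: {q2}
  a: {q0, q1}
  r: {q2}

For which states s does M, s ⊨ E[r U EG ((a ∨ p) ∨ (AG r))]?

Sat(a ∨ p) = {q0, q1, q2}
AG r: greatest fixpoint, start Z0 = {q2}, keep only states in Sat with every successor in Z. Z1 = ∅; fixed.
Sat(AG r) = ∅
Sat((a ∨ p) ∨ (AG r)) = {q0, q1, q2}
EG ((a ∨ p) ∨ (AG r)): greatest fixpoint, start Z0 = {q0, q1, q2}, keep only states in Sat with some successor in Z. Already a fixed point.
Sat(EG ((a ∨ p) ∨ (AG r))) = {q0, q1, q2}
E[r U EG ((a ∨ p) ∨ (AG r))]: least fixpoint, start Z0 = Sat(EG ((a ∨ p) ∨ (AG r))) = {q0, q1, q2}, add states in Sat(r) with some successor in Z. Already a fixed point.
Sat(E[r U EG ((a ∨ p) ∨ (AG r))]) = {q0, q1, q2}

{q0, q1, q2}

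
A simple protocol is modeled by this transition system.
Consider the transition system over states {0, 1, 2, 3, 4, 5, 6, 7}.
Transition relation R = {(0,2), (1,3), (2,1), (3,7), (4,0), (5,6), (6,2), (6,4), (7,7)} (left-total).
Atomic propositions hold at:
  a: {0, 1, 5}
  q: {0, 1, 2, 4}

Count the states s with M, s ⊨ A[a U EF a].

EF a: least fixpoint, start Z0 = {0, 1, 5}, add states with some successor in Z. Z1 = {0, 1, 2, 4, 5}; Z2 = {0, 1, 2, 4, 5, 6}; fixed.
Sat(EF a) = {0, 1, 2, 4, 5, 6}
A[a U EF a]: least fixpoint, start Z0 = Sat(EF a) = {0, 1, 2, 4, 5, 6}, add states in Sat(a) with every successor in Z. Already a fixed point.
Sat(A[a U EF a]) = {0, 1, 2, 4, 5, 6}
|Sat(A[a U EF a])| = |{0, 1, 2, 4, 5, 6}| = 6.

6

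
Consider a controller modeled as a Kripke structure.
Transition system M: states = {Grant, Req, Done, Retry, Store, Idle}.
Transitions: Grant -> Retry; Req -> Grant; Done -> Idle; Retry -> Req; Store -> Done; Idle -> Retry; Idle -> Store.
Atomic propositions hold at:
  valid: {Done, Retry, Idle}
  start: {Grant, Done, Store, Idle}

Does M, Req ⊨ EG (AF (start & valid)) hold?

Sat(start & valid) = {Done, Idle}
AF (start & valid): least fixpoint, start Z0 = {Done, Idle}, add states with every successor in Z. Z1 = {Done, Store, Idle}; fixed.
Sat(AF (start & valid)) = {Done, Store, Idle}
EG (AF (start & valid)): greatest fixpoint, start Z0 = {Done, Store, Idle}, keep only states in Sat with some successor in Z. Already a fixed point.
Sat(EG (AF (start & valid))) = {Done, Store, Idle}
Req ∉ Sat(EG (AF (start & valid))) = {Done, Store, Idle}, so the formula does not hold at Req.

No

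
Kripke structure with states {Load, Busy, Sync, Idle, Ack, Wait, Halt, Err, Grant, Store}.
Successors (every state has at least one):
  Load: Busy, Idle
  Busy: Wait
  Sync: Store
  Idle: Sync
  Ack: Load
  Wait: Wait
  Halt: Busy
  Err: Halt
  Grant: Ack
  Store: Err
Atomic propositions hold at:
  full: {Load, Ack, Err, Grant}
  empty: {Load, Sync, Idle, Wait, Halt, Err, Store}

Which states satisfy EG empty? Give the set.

{Wait}

EG empty: greatest fixpoint, start Z0 = {Load, Sync, Idle, Wait, Halt, Err, Store}, keep only states in Sat with some successor in Z. Z1 = {Load, Sync, Idle, Wait, Err, Store}; Z2 = {Load, Sync, Idle, Wait, Store}; Z3 = {Load, Sync, Idle, Wait}; Z4 = {Load, Idle, Wait}; Z5 = {Load, Wait}; Z6 = {Wait}; fixed.
Sat(EG empty) = {Wait}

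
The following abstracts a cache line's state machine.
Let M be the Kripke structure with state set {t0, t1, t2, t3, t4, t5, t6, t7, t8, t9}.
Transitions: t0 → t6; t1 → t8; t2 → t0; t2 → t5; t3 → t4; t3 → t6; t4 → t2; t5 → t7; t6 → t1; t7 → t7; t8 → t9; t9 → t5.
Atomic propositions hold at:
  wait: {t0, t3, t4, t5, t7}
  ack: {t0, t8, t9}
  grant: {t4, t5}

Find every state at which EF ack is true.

EF ack: least fixpoint, start Z0 = {t0, t8, t9}, add states with some successor in Z. Z1 = {t0, t1, t2, t8, t9}; Z2 = {t0, t1, t2, t4, t6, t8, t9}; Z3 = {t0, t1, t2, t3, t4, t6, t8, t9}; fixed.
Sat(EF ack) = {t0, t1, t2, t3, t4, t6, t8, t9}

{t0, t1, t2, t3, t4, t6, t8, t9}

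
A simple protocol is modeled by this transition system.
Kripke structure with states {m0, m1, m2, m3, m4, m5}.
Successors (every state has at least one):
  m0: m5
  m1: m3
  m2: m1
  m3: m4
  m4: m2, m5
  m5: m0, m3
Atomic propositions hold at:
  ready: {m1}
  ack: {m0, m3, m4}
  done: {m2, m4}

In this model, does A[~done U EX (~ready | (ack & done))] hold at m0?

Yes

Sat(~done) = {m0, m1, m3, m5}
Sat(~ready) = {m0, m2, m3, m4, m5}
Sat(ack & done) = {m4}
Sat(~ready | (ack & done)) = {m0, m2, m3, m4, m5}
Sat(EX (~ready | (ack & done))) = {s : some successor in {m0, m2, m3, m4, m5}} = {m0, m1, m3, m4, m5}
A[~done U EX (~ready | (ack & done))]: least fixpoint, start Z0 = Sat(EX (~ready | (ack & done))) = {m0, m1, m3, m4, m5}, add states in Sat(~done) with every successor in Z. Already a fixed point.
Sat(A[~done U EX (~ready | (ack & done))]) = {m0, m1, m3, m4, m5}
m0 ∈ Sat(A[~done U EX (~ready | (ack & done))]) = {m0, m1, m3, m4, m5}, so the formula holds at m0.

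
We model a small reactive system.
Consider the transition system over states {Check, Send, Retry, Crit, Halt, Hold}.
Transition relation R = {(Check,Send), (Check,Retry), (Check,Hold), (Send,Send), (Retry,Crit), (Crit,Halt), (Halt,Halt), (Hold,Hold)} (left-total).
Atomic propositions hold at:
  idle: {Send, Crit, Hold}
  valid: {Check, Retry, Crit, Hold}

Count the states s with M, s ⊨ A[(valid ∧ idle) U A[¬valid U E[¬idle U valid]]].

Sat(valid ∧ idle) = {Crit, Hold}
Sat(¬valid) = {Send, Halt}
Sat(¬idle) = {Check, Retry, Halt}
E[¬idle U valid]: least fixpoint, start Z0 = Sat(valid) = {Check, Retry, Crit, Hold}, add states in Sat(¬idle) with some successor in Z. Already a fixed point.
Sat(E[¬idle U valid]) = {Check, Retry, Crit, Hold}
A[¬valid U E[¬idle U valid]]: least fixpoint, start Z0 = Sat(E[¬idle U valid]) = {Check, Retry, Crit, Hold}, add states in Sat(¬valid) with every successor in Z. Already a fixed point.
Sat(A[¬valid U E[¬idle U valid]]) = {Check, Retry, Crit, Hold}
A[(valid ∧ idle) U A[¬valid U E[¬idle U valid]]]: least fixpoint, start Z0 = Sat(A[¬valid U E[¬idle U valid]]) = {Check, Retry, Crit, Hold}, add states in Sat(valid ∧ idle) with every successor in Z. Already a fixed point.
Sat(A[(valid ∧ idle) U A[¬valid U E[¬idle U valid]]]) = {Check, Retry, Crit, Hold}
|Sat(A[(valid ∧ idle) U A[¬valid U E[¬idle U valid]]])| = |{Check, Retry, Crit, Hold}| = 4.

4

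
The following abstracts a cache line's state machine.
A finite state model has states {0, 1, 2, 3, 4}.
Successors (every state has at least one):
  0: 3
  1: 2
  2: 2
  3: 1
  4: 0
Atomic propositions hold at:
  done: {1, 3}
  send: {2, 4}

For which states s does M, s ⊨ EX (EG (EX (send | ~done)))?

Sat(~done) = {0, 2, 4}
Sat(send | ~done) = {0, 2, 4}
Sat(EX (send | ~done)) = {s : some successor in {0, 2, 4}} = {1, 2, 4}
EG (EX (send | ~done)): greatest fixpoint, start Z0 = {1, 2, 4}, keep only states in Sat with some successor in Z. Z1 = {1, 2}; fixed.
Sat(EG (EX (send | ~done))) = {1, 2}
Sat(EX (EG (EX (send | ~done)))) = {s : some successor in {1, 2}} = {1, 2, 3}

{1, 2, 3}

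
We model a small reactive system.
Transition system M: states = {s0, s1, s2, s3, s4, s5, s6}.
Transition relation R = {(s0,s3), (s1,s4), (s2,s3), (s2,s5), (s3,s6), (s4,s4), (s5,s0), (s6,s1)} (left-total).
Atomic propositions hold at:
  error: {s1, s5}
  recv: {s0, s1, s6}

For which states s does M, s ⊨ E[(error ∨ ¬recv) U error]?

{s1, s2, s5}

Sat(¬recv) = {s2, s3, s4, s5}
Sat(error ∨ ¬recv) = {s1, s2, s3, s4, s5}
E[(error ∨ ¬recv) U error]: least fixpoint, start Z0 = Sat(error) = {s1, s5}, add states in Sat(error ∨ ¬recv) with some successor in Z. Z1 = {s1, s2, s5}; fixed.
Sat(E[(error ∨ ¬recv) U error]) = {s1, s2, s5}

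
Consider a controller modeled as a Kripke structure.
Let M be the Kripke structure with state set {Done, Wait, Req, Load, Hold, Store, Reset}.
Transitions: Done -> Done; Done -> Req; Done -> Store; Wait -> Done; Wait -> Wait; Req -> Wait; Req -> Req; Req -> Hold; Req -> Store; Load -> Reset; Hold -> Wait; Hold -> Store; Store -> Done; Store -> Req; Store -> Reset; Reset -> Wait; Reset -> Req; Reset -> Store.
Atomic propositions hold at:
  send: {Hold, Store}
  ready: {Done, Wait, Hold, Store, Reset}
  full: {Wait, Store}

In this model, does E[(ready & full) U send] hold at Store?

Sat(ready & full) = {Wait, Store}
E[(ready & full) U send]: least fixpoint, start Z0 = Sat(send) = {Hold, Store}, add states in Sat(ready & full) with some successor in Z. Already a fixed point.
Sat(E[(ready & full) U send]) = {Hold, Store}
Store ∈ Sat(E[(ready & full) U send]) = {Hold, Store}, so the formula holds at Store.

Yes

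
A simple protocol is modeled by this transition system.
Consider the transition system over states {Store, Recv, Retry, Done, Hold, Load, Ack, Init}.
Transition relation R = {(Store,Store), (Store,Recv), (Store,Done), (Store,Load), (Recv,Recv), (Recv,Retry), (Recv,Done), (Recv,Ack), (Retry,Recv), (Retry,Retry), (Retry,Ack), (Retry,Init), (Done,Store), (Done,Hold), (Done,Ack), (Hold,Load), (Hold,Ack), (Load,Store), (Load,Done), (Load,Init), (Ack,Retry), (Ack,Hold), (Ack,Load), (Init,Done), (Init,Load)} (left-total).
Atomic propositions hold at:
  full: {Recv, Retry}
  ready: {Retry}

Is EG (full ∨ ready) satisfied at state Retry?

Yes

Sat(full ∨ ready) = {Recv, Retry}
EG (full ∨ ready): greatest fixpoint, start Z0 = {Recv, Retry}, keep only states in Sat with some successor in Z. Already a fixed point.
Sat(EG (full ∨ ready)) = {Recv, Retry}
Retry ∈ Sat(EG (full ∨ ready)) = {Recv, Retry}, so the formula holds at Retry.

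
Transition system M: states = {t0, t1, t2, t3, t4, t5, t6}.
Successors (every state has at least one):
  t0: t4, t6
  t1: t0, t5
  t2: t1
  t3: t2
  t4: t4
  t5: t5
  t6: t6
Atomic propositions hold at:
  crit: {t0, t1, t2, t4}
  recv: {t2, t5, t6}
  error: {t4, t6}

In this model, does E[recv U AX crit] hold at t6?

No

Sat(AX crit) = {s : every successor in {t0, t1, t2, t4}} = {t2, t3, t4}
E[recv U AX crit]: least fixpoint, start Z0 = Sat(AX crit) = {t2, t3, t4}, add states in Sat(recv) with some successor in Z. Already a fixed point.
Sat(E[recv U AX crit]) = {t2, t3, t4}
t6 ∉ Sat(E[recv U AX crit]) = {t2, t3, t4}, so the formula does not hold at t6.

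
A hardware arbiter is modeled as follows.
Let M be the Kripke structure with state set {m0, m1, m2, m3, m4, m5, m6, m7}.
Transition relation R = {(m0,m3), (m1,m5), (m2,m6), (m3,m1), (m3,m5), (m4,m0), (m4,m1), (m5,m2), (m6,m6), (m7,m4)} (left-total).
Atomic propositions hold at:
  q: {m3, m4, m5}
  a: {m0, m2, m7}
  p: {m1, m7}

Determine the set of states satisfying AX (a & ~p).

{m5}

Sat(~p) = {m0, m2, m3, m4, m5, m6}
Sat(a & ~p) = {m0, m2}
Sat(AX (a & ~p)) = {s : every successor in {m0, m2}} = {m5}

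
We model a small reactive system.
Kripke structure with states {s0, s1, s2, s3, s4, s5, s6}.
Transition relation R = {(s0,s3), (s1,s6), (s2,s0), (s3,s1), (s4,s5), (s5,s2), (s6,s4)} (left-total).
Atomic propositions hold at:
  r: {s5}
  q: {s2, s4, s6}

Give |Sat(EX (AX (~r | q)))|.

Sat(~r) = {s0, s1, s2, s3, s4, s6}
Sat(~r | q) = {s0, s1, s2, s3, s4, s6}
Sat(AX (~r | q)) = {s : every successor in {s0, s1, s2, s3, s4, s6}} = {s0, s1, s2, s3, s5, s6}
Sat(EX (AX (~r | q))) = {s : some successor in {s0, s1, s2, s3, s5, s6}} = {s0, s1, s2, s3, s4, s5}
|Sat(EX (AX (~r | q)))| = |{s0, s1, s2, s3, s4, s5}| = 6.

6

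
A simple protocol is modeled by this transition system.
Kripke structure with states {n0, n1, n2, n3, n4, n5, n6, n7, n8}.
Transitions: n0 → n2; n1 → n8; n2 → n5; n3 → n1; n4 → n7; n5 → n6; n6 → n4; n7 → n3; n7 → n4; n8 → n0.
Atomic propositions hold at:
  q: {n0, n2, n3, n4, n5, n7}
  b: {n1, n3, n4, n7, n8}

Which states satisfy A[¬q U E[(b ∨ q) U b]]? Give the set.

{n1, n3, n4, n6, n7, n8}

Sat(¬q) = {n1, n6, n8}
Sat(b ∨ q) = {n0, n1, n2, n3, n4, n5, n7, n8}
E[(b ∨ q) U b]: least fixpoint, start Z0 = Sat(b) = {n1, n3, n4, n7, n8}, add states in Sat(b ∨ q) with some successor in Z. Already a fixed point.
Sat(E[(b ∨ q) U b]) = {n1, n3, n4, n7, n8}
A[¬q U E[(b ∨ q) U b]]: least fixpoint, start Z0 = Sat(E[(b ∨ q) U b]) = {n1, n3, n4, n7, n8}, add states in Sat(¬q) with every successor in Z. Z1 = {n1, n3, n4, n6, n7, n8}; fixed.
Sat(A[¬q U E[(b ∨ q) U b]]) = {n1, n3, n4, n6, n7, n8}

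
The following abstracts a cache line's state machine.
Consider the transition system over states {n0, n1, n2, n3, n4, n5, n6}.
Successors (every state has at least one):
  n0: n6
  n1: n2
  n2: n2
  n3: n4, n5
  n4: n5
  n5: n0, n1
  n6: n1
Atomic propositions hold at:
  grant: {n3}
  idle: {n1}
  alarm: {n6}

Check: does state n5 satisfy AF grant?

AF grant: least fixpoint, start Z0 = {n3}, add states with every successor in Z. Already a fixed point.
Sat(AF grant) = {n3}
n5 ∉ Sat(AF grant) = {n3}, so the formula does not hold at n5.

No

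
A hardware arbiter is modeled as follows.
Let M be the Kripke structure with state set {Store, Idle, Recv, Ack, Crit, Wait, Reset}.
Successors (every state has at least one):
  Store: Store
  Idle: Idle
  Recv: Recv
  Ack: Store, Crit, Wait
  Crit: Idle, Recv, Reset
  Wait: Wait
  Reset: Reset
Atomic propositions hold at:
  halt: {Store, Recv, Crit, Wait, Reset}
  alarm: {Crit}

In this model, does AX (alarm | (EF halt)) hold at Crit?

EF halt: least fixpoint, start Z0 = {Store, Recv, Crit, Wait, Reset}, add states with some successor in Z. Z1 = {Store, Recv, Ack, Crit, Wait, Reset}; fixed.
Sat(EF halt) = {Store, Recv, Ack, Crit, Wait, Reset}
Sat(alarm | (EF halt)) = {Store, Recv, Ack, Crit, Wait, Reset}
Sat(AX (alarm | (EF halt))) = {s : every successor in {Store, Recv, Ack, Crit, Wait, Reset}} = {Store, Recv, Ack, Wait, Reset}
Crit ∉ Sat(AX (alarm | (EF halt))) = {Store, Recv, Ack, Wait, Reset}, so the formula does not hold at Crit.

No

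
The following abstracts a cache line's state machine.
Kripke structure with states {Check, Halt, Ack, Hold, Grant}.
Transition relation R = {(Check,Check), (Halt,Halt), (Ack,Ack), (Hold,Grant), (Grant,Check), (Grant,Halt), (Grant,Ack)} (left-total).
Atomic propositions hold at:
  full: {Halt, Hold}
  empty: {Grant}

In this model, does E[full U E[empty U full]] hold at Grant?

E[empty U full]: least fixpoint, start Z0 = Sat(full) = {Halt, Hold}, add states in Sat(empty) with some successor in Z. Z1 = {Halt, Hold, Grant}; fixed.
Sat(E[empty U full]) = {Halt, Hold, Grant}
E[full U E[empty U full]]: least fixpoint, start Z0 = Sat(E[empty U full]) = {Halt, Hold, Grant}, add states in Sat(full) with some successor in Z. Already a fixed point.
Sat(E[full U E[empty U full]]) = {Halt, Hold, Grant}
Grant ∈ Sat(E[full U E[empty U full]]) = {Halt, Hold, Grant}, so the formula holds at Grant.

Yes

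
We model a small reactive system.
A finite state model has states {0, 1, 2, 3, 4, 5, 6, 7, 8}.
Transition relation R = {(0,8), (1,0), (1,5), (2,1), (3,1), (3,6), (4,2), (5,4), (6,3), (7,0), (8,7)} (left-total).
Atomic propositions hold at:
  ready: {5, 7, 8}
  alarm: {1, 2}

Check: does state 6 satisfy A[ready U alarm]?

No

A[ready U alarm]: least fixpoint, start Z0 = Sat(alarm) = {1, 2}, add states in Sat(ready) with every successor in Z. Already a fixed point.
Sat(A[ready U alarm]) = {1, 2}
6 ∉ Sat(A[ready U alarm]) = {1, 2}, so the formula does not hold at 6.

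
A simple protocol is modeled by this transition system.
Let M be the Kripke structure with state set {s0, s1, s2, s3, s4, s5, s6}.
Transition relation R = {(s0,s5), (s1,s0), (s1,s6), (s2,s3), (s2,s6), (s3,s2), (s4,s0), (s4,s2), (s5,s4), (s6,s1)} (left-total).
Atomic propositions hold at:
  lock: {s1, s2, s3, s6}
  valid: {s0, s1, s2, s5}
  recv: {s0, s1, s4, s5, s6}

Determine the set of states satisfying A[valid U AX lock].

Sat(AX lock) = {s : every successor in {s1, s2, s3, s6}} = {s2, s3, s6}
A[valid U AX lock]: least fixpoint, start Z0 = Sat(AX lock) = {s2, s3, s6}, add states in Sat(valid) with every successor in Z. Already a fixed point.
Sat(A[valid U AX lock]) = {s2, s3, s6}

{s2, s3, s6}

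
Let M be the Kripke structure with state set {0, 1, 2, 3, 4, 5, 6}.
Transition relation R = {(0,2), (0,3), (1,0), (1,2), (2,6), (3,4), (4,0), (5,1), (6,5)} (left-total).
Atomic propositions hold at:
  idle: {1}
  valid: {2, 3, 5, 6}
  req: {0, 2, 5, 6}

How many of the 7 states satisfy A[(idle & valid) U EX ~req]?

3

Sat(idle & valid) = ∅
Sat(~req) = {1, 3, 4}
Sat(EX ~req) = {s : some successor in {1, 3, 4}} = {0, 3, 5}
A[(idle & valid) U EX ~req]: least fixpoint, start Z0 = Sat(EX ~req) = {0, 3, 5}, add states in Sat(idle & valid) with every successor in Z. Already a fixed point.
Sat(A[(idle & valid) U EX ~req]) = {0, 3, 5}
|Sat(A[(idle & valid) U EX ~req])| = |{0, 3, 5}| = 3.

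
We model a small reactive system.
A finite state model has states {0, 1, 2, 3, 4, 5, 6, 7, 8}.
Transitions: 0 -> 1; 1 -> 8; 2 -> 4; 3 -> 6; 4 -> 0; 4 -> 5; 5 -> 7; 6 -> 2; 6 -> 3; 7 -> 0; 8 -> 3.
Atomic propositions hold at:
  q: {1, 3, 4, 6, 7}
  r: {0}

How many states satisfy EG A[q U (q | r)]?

Sat(q | r) = {0, 1, 3, 4, 6, 7}
A[q U (q | r)]: least fixpoint, start Z0 = Sat((q | r)) = {0, 1, 3, 4, 6, 7}, add states in Sat(q) with every successor in Z. Already a fixed point.
Sat(A[q U (q | r)]) = {0, 1, 3, 4, 6, 7}
EG A[q U (q | r)]: greatest fixpoint, start Z0 = {0, 1, 3, 4, 6, 7}, keep only states in Sat with some successor in Z. Z1 = {0, 3, 4, 6, 7}; Z2 = {3, 4, 6, 7}; Z3 = {3, 6}; fixed.
Sat(EG A[q U (q | r)]) = {3, 6}
|Sat(EG A[q U (q | r)])| = |{3, 6}| = 2.

2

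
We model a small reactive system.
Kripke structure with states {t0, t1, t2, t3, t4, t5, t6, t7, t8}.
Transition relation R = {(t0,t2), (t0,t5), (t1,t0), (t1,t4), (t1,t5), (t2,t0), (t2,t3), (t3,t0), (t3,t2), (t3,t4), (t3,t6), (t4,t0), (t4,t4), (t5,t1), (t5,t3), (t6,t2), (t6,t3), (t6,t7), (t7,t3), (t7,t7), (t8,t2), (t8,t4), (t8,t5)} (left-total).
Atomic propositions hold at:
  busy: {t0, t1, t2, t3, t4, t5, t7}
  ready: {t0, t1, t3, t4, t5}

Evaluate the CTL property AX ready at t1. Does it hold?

Yes

Sat(AX ready) = {s : every successor in {t0, t1, t3, t4, t5}} = {t1, t2, t4, t5}
t1 ∈ Sat(AX ready) = {t1, t2, t4, t5}, so the formula holds at t1.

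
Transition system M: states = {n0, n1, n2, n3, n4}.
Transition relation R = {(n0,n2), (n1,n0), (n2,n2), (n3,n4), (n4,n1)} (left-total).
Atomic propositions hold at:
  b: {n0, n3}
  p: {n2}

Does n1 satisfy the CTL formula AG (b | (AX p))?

No

Sat(AX p) = {s : every successor in {n2}} = {n0, n2}
Sat(b | (AX p)) = {n0, n2, n3}
AG (b | (AX p)): greatest fixpoint, start Z0 = {n0, n2, n3}, keep only states in Sat with every successor in Z. Z1 = {n0, n2}; fixed.
Sat(AG (b | (AX p))) = {n0, n2}
n1 ∉ Sat(AG (b | (AX p))) = {n0, n2}, so the formula does not hold at n1.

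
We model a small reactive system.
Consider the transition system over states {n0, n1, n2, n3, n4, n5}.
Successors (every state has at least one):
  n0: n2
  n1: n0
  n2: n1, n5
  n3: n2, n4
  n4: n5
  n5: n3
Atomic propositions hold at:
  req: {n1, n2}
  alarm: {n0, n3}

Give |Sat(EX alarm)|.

Sat(EX alarm) = {s : some successor in {n0, n3}} = {n1, n5}
|Sat(EX alarm)| = |{n1, n5}| = 2.

2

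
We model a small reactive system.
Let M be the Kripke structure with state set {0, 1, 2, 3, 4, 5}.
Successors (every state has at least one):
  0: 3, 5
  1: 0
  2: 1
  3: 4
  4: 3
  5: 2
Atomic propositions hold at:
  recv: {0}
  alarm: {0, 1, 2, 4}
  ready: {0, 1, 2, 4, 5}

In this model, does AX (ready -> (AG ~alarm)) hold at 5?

Sat(~alarm) = {3, 5}
AG ~alarm: greatest fixpoint, start Z0 = {3, 5}, keep only states in Sat with every successor in Z. Z1 = ∅; fixed.
Sat(AG ~alarm) = ∅
Sat(ready -> (AG ~alarm)) = {3}
Sat(AX (ready -> (AG ~alarm))) = {s : every successor in {3}} = {4}
5 ∉ Sat(AX (ready -> (AG ~alarm))) = {4}, so the formula does not hold at 5.

No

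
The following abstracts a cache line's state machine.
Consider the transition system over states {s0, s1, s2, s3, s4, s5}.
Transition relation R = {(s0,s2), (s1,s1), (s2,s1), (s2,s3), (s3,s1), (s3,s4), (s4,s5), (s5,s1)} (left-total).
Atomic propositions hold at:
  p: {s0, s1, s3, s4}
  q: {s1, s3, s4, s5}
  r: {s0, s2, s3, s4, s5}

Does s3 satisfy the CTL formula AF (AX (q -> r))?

Sat(q -> r) = {s0, s2, s3, s4, s5}
Sat(AX (q -> r)) = {s : every successor in {s0, s2, s3, s4, s5}} = {s0, s4}
AF (AX (q -> r)): least fixpoint, start Z0 = {s0, s4}, add states with every successor in Z. Already a fixed point.
Sat(AF (AX (q -> r))) = {s0, s4}
s3 ∉ Sat(AF (AX (q -> r))) = {s0, s4}, so the formula does not hold at s3.

No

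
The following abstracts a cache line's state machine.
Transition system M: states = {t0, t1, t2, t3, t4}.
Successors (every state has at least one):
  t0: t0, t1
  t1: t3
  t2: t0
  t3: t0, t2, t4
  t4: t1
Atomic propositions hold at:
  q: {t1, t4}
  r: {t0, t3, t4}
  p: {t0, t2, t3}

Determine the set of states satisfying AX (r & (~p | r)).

{t1, t2}

Sat(~p) = {t1, t4}
Sat(~p | r) = {t0, t1, t3, t4}
Sat(r & (~p | r)) = {t0, t3, t4}
Sat(AX (r & (~p | r))) = {s : every successor in {t0, t3, t4}} = {t1, t2}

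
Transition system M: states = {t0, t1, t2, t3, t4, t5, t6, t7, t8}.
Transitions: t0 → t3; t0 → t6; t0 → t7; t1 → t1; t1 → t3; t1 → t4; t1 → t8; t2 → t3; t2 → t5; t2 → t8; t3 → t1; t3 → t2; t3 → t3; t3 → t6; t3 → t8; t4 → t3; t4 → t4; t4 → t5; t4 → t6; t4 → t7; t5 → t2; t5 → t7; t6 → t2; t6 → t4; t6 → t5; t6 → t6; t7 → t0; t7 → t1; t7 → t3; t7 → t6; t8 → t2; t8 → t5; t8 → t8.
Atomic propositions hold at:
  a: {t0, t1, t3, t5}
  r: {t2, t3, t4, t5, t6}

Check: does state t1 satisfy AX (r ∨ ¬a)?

Sat(¬a) = {t2, t4, t6, t7, t8}
Sat(r ∨ ¬a) = {t2, t3, t4, t5, t6, t7, t8}
Sat(AX (r ∨ ¬a)) = {s : every successor in {t2, t3, t4, t5, t6, t7, t8}} = {t0, t2, t4, t5, t6, t8}
t1 ∉ Sat(AX (r ∨ ¬a)) = {t0, t2, t4, t5, t6, t8}, so the formula does not hold at t1.

No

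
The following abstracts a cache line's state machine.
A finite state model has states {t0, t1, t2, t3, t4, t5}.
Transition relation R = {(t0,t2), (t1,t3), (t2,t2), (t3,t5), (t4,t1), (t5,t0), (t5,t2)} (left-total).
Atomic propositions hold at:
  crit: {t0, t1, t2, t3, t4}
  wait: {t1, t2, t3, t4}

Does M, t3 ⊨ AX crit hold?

Sat(AX crit) = {s : every successor in {t0, t1, t2, t3, t4}} = {t0, t1, t2, t4, t5}
t3 ∉ Sat(AX crit) = {t0, t1, t2, t4, t5}, so the formula does not hold at t3.

No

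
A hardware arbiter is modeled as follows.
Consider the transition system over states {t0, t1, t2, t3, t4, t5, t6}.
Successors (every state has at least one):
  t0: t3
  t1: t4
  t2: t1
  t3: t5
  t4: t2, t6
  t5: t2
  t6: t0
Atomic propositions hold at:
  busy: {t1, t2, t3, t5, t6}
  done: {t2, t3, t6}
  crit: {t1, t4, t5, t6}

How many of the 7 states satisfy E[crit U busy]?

E[crit U busy]: least fixpoint, start Z0 = Sat(busy) = {t1, t2, t3, t5, t6}, add states in Sat(crit) with some successor in Z. Z1 = {t1, t2, t3, t4, t5, t6}; fixed.
Sat(E[crit U busy]) = {t1, t2, t3, t4, t5, t6}
|Sat(E[crit U busy])| = |{t1, t2, t3, t4, t5, t6}| = 6.

6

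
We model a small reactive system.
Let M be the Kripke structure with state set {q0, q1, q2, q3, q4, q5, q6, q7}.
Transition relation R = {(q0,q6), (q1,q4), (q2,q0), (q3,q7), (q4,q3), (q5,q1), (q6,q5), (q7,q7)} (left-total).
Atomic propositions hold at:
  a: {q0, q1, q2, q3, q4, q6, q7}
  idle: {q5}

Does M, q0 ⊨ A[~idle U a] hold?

Sat(~idle) = {q0, q1, q2, q3, q4, q6, q7}
A[~idle U a]: least fixpoint, start Z0 = Sat(a) = {q0, q1, q2, q3, q4, q6, q7}, add states in Sat(~idle) with every successor in Z. Already a fixed point.
Sat(A[~idle U a]) = {q0, q1, q2, q3, q4, q6, q7}
q0 ∈ Sat(A[~idle U a]) = {q0, q1, q2, q3, q4, q6, q7}, so the formula holds at q0.

Yes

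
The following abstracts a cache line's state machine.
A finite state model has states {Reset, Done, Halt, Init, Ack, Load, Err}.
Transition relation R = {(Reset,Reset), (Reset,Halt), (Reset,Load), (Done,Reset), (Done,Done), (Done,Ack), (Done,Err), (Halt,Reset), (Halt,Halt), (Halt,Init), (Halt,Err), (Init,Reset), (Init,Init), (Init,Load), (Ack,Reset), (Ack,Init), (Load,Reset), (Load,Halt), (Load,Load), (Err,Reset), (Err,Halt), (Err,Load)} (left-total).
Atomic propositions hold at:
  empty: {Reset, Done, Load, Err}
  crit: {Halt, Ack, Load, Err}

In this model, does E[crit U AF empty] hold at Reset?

AF empty: least fixpoint, start Z0 = {Reset, Done, Load, Err}, add states with every successor in Z. Already a fixed point.
Sat(AF empty) = {Reset, Done, Load, Err}
E[crit U AF empty]: least fixpoint, start Z0 = Sat(AF empty) = {Reset, Done, Load, Err}, add states in Sat(crit) with some successor in Z. Z1 = {Reset, Done, Halt, Ack, Load, Err}; fixed.
Sat(E[crit U AF empty]) = {Reset, Done, Halt, Ack, Load, Err}
Reset ∈ Sat(E[crit U AF empty]) = {Reset, Done, Halt, Ack, Load, Err}, so the formula holds at Reset.

Yes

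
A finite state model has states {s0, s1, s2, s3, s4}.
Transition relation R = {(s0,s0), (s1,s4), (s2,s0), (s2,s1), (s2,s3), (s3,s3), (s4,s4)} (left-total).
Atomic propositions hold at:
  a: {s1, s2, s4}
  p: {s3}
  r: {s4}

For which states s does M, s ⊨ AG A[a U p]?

A[a U p]: least fixpoint, start Z0 = Sat(p) = {s3}, add states in Sat(a) with every successor in Z. Already a fixed point.
Sat(A[a U p]) = {s3}
AG A[a U p]: greatest fixpoint, start Z0 = {s3}, keep only states in Sat with every successor in Z. Already a fixed point.
Sat(AG A[a U p]) = {s3}

{s3}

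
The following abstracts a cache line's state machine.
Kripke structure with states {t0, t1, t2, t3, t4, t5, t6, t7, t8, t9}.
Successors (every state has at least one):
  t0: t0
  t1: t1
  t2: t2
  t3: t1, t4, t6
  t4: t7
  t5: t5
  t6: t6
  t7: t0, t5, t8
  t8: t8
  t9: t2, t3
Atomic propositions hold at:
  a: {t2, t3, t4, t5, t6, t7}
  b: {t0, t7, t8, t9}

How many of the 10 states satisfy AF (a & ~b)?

Sat(~b) = {t1, t2, t3, t4, t5, t6}
Sat(a & ~b) = {t2, t3, t4, t5, t6}
AF (a & ~b): least fixpoint, start Z0 = {t2, t3, t4, t5, t6}, add states with every successor in Z. Z1 = {t2, t3, t4, t5, t6, t9}; fixed.
Sat(AF (a & ~b)) = {t2, t3, t4, t5, t6, t9}
|Sat(AF (a & ~b))| = |{t2, t3, t4, t5, t6, t9}| = 6.

6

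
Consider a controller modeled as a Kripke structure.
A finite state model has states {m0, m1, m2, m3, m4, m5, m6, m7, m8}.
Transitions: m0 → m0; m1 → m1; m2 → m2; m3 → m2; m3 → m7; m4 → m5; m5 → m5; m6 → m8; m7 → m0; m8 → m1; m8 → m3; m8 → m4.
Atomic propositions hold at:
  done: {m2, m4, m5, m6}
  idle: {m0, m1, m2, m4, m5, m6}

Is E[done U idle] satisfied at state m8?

No

E[done U idle]: least fixpoint, start Z0 = Sat(idle) = {m0, m1, m2, m4, m5, m6}, add states in Sat(done) with some successor in Z. Already a fixed point.
Sat(E[done U idle]) = {m0, m1, m2, m4, m5, m6}
m8 ∉ Sat(E[done U idle]) = {m0, m1, m2, m4, m5, m6}, so the formula does not hold at m8.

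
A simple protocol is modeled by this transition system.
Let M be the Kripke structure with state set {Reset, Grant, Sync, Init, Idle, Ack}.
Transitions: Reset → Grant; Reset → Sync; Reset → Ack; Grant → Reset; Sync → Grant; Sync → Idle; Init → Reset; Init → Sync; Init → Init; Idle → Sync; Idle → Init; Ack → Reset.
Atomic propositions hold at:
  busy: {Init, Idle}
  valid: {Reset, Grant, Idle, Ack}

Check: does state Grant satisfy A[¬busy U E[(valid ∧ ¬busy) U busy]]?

Sat(¬busy) = {Reset, Grant, Sync, Ack}
Sat(valid ∧ ¬busy) = {Reset, Grant, Ack}
E[(valid ∧ ¬busy) U busy]: least fixpoint, start Z0 = Sat(busy) = {Init, Idle}, add states in Sat(valid ∧ ¬busy) with some successor in Z. Already a fixed point.
Sat(E[(valid ∧ ¬busy) U busy]) = {Init, Idle}
A[¬busy U E[(valid ∧ ¬busy) U busy]]: least fixpoint, start Z0 = Sat(E[(valid ∧ ¬busy) U busy]) = {Init, Idle}, add states in Sat(¬busy) with every successor in Z. Already a fixed point.
Sat(A[¬busy U E[(valid ∧ ¬busy) U busy]]) = {Init, Idle}
Grant ∉ Sat(A[¬busy U E[(valid ∧ ¬busy) U busy]]) = {Init, Idle}, so the formula does not hold at Grant.

No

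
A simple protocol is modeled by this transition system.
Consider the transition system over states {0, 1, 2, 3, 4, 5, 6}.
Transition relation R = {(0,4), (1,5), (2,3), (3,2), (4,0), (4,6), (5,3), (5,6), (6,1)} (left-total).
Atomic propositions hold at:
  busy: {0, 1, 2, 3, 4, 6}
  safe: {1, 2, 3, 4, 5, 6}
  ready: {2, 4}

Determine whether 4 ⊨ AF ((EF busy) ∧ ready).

EF busy: least fixpoint, start Z0 = {0, 1, 2, 3, 4, 6}, add states with some successor in Z. Z1 = {0, 1, 2, 3, 4, 5, 6}; fixed.
Sat(EF busy) = {0, 1, 2, 3, 4, 5, 6}
Sat((EF busy) ∧ ready) = {2, 4}
AF ((EF busy) ∧ ready): least fixpoint, start Z0 = {2, 4}, add states with every successor in Z. Z1 = {0, 2, 3, 4}; fixed.
Sat(AF ((EF busy) ∧ ready)) = {0, 2, 3, 4}
4 ∈ Sat(AF ((EF busy) ∧ ready)) = {0, 2, 3, 4}, so the formula holds at 4.

Yes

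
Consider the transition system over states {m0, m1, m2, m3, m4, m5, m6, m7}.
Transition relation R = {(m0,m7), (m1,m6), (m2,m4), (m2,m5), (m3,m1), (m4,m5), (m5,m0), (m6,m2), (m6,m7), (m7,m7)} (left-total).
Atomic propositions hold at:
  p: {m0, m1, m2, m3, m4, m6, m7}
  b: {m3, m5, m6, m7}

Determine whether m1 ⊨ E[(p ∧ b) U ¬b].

Yes

Sat(p ∧ b) = {m3, m6, m7}
Sat(¬b) = {m0, m1, m2, m4}
E[(p ∧ b) U ¬b]: least fixpoint, start Z0 = Sat(¬b) = {m0, m1, m2, m4}, add states in Sat(p ∧ b) with some successor in Z. Z1 = {m0, m1, m2, m3, m4, m6}; fixed.
Sat(E[(p ∧ b) U ¬b]) = {m0, m1, m2, m3, m4, m6}
m1 ∈ Sat(E[(p ∧ b) U ¬b]) = {m0, m1, m2, m3, m4, m6}, so the formula holds at m1.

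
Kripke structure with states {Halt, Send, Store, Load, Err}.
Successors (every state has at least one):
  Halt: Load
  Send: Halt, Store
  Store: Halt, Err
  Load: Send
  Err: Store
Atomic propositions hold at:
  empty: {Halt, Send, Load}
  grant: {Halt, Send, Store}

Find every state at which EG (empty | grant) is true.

Sat(empty | grant) = {Halt, Send, Store, Load}
EG (empty | grant): greatest fixpoint, start Z0 = {Halt, Send, Store, Load}, keep only states in Sat with some successor in Z. Already a fixed point.
Sat(EG (empty | grant)) = {Halt, Send, Store, Load}

{Halt, Send, Store, Load}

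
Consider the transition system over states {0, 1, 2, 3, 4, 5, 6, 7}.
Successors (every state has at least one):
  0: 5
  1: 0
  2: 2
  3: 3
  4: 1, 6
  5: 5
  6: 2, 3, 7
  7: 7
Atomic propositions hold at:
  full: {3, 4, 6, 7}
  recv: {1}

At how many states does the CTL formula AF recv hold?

1

AF recv: least fixpoint, start Z0 = {1}, add states with every successor in Z. Already a fixed point.
Sat(AF recv) = {1}
|Sat(AF recv)| = |{1}| = 1.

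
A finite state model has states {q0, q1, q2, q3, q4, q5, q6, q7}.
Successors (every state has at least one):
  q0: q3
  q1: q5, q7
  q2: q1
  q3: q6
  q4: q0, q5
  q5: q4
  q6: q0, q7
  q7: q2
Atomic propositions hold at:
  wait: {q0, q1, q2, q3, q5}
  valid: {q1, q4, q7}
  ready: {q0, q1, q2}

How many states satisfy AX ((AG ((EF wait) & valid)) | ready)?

2

EF wait: least fixpoint, start Z0 = {q0, q1, q2, q3, q5}, add states with some successor in Z. Z1 = {q0, q1, q2, q3, q4, q5, q6, q7}; fixed.
Sat(EF wait) = {q0, q1, q2, q3, q4, q5, q6, q7}
Sat((EF wait) & valid) = {q1, q4, q7}
AG ((EF wait) & valid): greatest fixpoint, start Z0 = {q1, q4, q7}, keep only states in Sat with every successor in Z. Z1 = ∅; fixed.
Sat(AG ((EF wait) & valid)) = ∅
Sat((AG ((EF wait) & valid)) | ready) = {q0, q1, q2}
Sat(AX ((AG ((EF wait) & valid)) | ready)) = {s : every successor in {q0, q1, q2}} = {q2, q7}
|Sat(AX ((AG ((EF wait) & valid)) | ready))| = |{q2, q7}| = 2.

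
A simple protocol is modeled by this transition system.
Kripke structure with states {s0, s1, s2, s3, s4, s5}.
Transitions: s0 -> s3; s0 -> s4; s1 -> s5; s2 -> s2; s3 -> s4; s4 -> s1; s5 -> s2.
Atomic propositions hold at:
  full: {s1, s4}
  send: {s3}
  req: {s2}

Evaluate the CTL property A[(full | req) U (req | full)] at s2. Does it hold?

Yes

Sat(full | req) = {s1, s2, s4}
Sat(req | full) = {s1, s2, s4}
A[(full | req) U (req | full)]: least fixpoint, start Z0 = Sat((req | full)) = {s1, s2, s4}, add states in Sat(full | req) with every successor in Z. Already a fixed point.
Sat(A[(full | req) U (req | full)]) = {s1, s2, s4}
s2 ∈ Sat(A[(full | req) U (req | full)]) = {s1, s2, s4}, so the formula holds at s2.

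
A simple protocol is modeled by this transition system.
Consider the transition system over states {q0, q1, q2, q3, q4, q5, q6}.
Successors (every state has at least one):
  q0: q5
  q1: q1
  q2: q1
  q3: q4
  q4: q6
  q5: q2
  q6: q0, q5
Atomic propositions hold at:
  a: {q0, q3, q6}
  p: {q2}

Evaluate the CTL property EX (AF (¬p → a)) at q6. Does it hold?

Sat(¬p) = {q0, q1, q3, q4, q5, q6}
Sat(¬p → a) = {q0, q2, q3, q6}
AF (¬p → a): least fixpoint, start Z0 = {q0, q2, q3, q6}, add states with every successor in Z. Z1 = {q0, q2, q3, q4, q5, q6}; fixed.
Sat(AF (¬p → a)) = {q0, q2, q3, q4, q5, q6}
Sat(EX (AF (¬p → a))) = {s : some successor in {q0, q2, q3, q4, q5, q6}} = {q0, q3, q4, q5, q6}
q6 ∈ Sat(EX (AF (¬p → a))) = {q0, q3, q4, q5, q6}, so the formula holds at q6.

Yes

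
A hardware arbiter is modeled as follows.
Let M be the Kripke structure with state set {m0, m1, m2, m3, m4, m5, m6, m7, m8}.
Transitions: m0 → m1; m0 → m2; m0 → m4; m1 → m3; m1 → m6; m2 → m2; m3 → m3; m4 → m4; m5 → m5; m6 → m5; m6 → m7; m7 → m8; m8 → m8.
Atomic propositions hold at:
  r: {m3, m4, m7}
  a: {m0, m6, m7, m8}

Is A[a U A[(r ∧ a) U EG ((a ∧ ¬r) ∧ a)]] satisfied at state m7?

Sat(r ∧ a) = {m7}
Sat(¬r) = {m0, m1, m2, m5, m6, m8}
Sat(a ∧ ¬r) = {m0, m6, m8}
Sat((a ∧ ¬r) ∧ a) = {m0, m6, m8}
EG ((a ∧ ¬r) ∧ a): greatest fixpoint, start Z0 = {m0, m6, m8}, keep only states in Sat with some successor in Z. Z1 = {m8}; fixed.
Sat(EG ((a ∧ ¬r) ∧ a)) = {m8}
A[(r ∧ a) U EG ((a ∧ ¬r) ∧ a)]: least fixpoint, start Z0 = Sat(EG ((a ∧ ¬r) ∧ a)) = {m8}, add states in Sat(r ∧ a) with every successor in Z. Z1 = {m7, m8}; fixed.
Sat(A[(r ∧ a) U EG ((a ∧ ¬r) ∧ a)]) = {m7, m8}
A[a U A[(r ∧ a) U EG ((a ∧ ¬r) ∧ a)]]: least fixpoint, start Z0 = Sat(A[(r ∧ a) U EG ((a ∧ ¬r) ∧ a)]) = {m7, m8}, add states in Sat(a) with every successor in Z. Already a fixed point.
Sat(A[a U A[(r ∧ a) U EG ((a ∧ ¬r) ∧ a)]]) = {m7, m8}
m7 ∈ Sat(A[a U A[(r ∧ a) U EG ((a ∧ ¬r) ∧ a)]]) = {m7, m8}, so the formula holds at m7.

Yes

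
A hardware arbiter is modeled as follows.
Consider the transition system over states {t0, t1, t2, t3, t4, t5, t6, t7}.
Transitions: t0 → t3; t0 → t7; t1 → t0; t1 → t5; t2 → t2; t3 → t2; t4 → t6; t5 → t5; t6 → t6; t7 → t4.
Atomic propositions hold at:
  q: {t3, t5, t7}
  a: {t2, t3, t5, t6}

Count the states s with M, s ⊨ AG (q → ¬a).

4

Sat(¬a) = {t0, t1, t4, t7}
Sat(q → ¬a) = {t0, t1, t2, t4, t6, t7}
AG (q → ¬a): greatest fixpoint, start Z0 = {t0, t1, t2, t4, t6, t7}, keep only states in Sat with every successor in Z. Z1 = {t2, t4, t6, t7}; fixed.
Sat(AG (q → ¬a)) = {t2, t4, t6, t7}
|Sat(AG (q → ¬a))| = |{t2, t4, t6, t7}| = 4.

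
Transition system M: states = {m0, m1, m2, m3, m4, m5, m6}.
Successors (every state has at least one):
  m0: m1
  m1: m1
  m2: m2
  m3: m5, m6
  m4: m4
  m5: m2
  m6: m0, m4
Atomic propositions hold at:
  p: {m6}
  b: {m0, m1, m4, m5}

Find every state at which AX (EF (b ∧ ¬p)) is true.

{m0, m1, m3, m4, m6}

Sat(¬p) = {m0, m1, m2, m3, m4, m5}
Sat(b ∧ ¬p) = {m0, m1, m4, m5}
EF (b ∧ ¬p): least fixpoint, start Z0 = {m0, m1, m4, m5}, add states with some successor in Z. Z1 = {m0, m1, m3, m4, m5, m6}; fixed.
Sat(EF (b ∧ ¬p)) = {m0, m1, m3, m4, m5, m6}
Sat(AX (EF (b ∧ ¬p))) = {s : every successor in {m0, m1, m3, m4, m5, m6}} = {m0, m1, m3, m4, m6}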